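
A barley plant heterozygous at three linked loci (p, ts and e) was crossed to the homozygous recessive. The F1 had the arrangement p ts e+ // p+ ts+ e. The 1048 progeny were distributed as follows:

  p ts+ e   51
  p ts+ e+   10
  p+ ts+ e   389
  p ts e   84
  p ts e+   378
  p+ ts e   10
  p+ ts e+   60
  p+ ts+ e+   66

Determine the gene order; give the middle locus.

ts

The two rarest classes, p ts+ e+ and p+ ts e, are the double crossovers. Comparing them with the parentals, only the ts allele has switched, so ts is the middle locus and the order is p – ts – e.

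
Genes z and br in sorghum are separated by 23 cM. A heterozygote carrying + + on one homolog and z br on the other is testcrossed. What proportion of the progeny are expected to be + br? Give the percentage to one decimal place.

11.5%

A map distance of 23 cM corresponds to a recombination frequency of 0.230.
The F1 is + + / z br, so + br is a recombinant gamete class with expected frequency r/2 = 0.230/2 = 0.1150.
That is 0.1150 = 11.5% of the progeny.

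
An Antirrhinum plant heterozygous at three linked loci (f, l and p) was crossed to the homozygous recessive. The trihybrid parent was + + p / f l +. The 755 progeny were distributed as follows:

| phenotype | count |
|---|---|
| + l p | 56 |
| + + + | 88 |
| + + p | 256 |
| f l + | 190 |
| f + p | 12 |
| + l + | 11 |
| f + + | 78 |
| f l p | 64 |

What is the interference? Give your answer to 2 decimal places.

0.37

The two rarest classes, f + p and + l +, are the double crossovers. Comparing them with the parentals, only the f allele has switched, so f is the middle locus and the order is p – f – l.
p–f: (152 + 23)/755 = 0.2318; f–l: (134 + 23)/755 = 0.2079.
Expected DCO frequency = 0.2318 × 0.2079 ≈ 0.04819; observed = 23/755 ≈ 0.03046.
Coefficient of coincidence = 0.03046/0.04819 ≈ 0.63; interference = 1 − 0.63 = 0.37.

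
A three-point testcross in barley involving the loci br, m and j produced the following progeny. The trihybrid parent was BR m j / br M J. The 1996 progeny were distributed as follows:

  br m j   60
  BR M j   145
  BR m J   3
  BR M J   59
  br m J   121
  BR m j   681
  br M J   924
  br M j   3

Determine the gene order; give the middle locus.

The two rarest classes, BR m J and br M j, are the double crossovers. Comparing them with the parentals, only the j allele has switched, so j is the middle locus and the order is br – j – m.

j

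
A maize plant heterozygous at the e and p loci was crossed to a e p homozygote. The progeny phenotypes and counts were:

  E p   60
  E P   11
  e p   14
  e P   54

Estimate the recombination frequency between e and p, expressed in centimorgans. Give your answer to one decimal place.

The two most frequent classes, E p (60) and e P (54), are the parental types, so the F1 was E p / e P.
The recombinant classes are E P and e p: 11 + 14 = 25.
Recombination frequency = 25/139 = 0.1799 ≈ 18.0%, i.e. 18.0 centimorgans.

18.0 centimorgans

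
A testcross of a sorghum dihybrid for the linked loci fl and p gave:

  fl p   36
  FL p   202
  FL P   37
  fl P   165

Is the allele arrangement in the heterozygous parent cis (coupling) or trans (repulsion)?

trans

The two most frequent classes are FL p (202) and fl P (165); these are the parental (non-recombinant) types.
So the F1 carried FL p on one chromosome and fl P on the other — the recessive alleles are on opposite chromosomes (trans / repulsion).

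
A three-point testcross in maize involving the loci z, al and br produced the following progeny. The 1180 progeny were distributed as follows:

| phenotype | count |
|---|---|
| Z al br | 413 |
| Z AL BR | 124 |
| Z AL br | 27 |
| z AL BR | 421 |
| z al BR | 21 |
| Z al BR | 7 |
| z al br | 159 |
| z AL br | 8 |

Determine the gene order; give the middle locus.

The two most frequent reciprocal classes, Z al br and z AL BR, are the parental types, so the F1 was Z al br / z AL BR.
The two rarest classes, Z al BR and z AL br, are the double crossovers. Comparing them with the parentals, only the br allele has switched, so br is the middle locus and the order is al – br – z.

br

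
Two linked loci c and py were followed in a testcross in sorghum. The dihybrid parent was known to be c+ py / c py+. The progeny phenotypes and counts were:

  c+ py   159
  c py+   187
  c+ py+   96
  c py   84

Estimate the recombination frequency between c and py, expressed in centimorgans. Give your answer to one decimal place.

34.2 centimorgans

The recombinant classes are c+ py+ and c py: 96 + 84 = 180.
Recombination frequency = 180/526 = 0.3422 ≈ 34.2%, i.e. 34.2 centimorgans.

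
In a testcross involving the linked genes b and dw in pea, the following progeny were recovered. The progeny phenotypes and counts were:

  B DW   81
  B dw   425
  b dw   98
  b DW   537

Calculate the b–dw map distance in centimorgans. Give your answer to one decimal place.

15.7 centimorgans

The two most frequent classes, B dw (425) and b DW (537), are the parental types, so the F1 was B dw / b DW.
The recombinant classes are B DW and b dw: 81 + 98 = 179.
Recombination frequency = 179/1141 = 0.1569 ≈ 15.7%, i.e. 15.7 centimorgans.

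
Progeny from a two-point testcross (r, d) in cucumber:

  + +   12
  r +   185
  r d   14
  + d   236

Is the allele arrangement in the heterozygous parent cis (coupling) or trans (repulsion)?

trans

The two most frequent classes are + d (236) and r + (185); these are the parental (non-recombinant) types.
So the F1 carried + d on one chromosome and r + on the other — the recessive alleles are on opposite chromosomes (trans / repulsion).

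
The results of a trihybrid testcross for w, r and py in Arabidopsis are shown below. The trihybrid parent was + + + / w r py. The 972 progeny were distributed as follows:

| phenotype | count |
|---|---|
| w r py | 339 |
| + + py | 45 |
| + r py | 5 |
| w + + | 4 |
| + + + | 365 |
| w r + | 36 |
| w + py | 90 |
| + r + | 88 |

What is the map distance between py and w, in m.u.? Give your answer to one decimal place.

The two rarest classes, w + + and + r py, are the double crossovers. Comparing them with the parentals, only the w allele has switched, so w is the middle locus and the order is r – w – py.
Crossovers in the w–py interval produce the single-crossover classes + + py and w r + (45 + 36 = 81) plus the double crossovers (9).
RF(w–py) = (81 + 9) / 972 = 90/972 = 0.0926 → 9.3 m.u.

9.3 m.u.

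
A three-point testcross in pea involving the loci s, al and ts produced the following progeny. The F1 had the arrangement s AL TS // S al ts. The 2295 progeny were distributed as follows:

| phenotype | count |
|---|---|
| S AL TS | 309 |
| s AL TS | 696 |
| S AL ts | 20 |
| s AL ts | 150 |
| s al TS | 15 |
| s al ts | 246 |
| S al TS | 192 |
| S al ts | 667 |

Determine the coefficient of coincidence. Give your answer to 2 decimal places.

0.36

The two rarest classes, s al TS and S AL ts, are the double crossovers. Comparing them with the parentals, only the al allele has switched, so al is the middle locus and the order is ts – al – s.
ts–al: (342 + 35)/2295 = 0.1643; al–s: (555 + 35)/2295 = 0.2571.
Expected DCO frequency = 0.1643 × 0.2571 ≈ 0.04224; observed = 35/2295 ≈ 0.01525.
Coefficient of coincidence = 0.01525/0.04224 ≈ 0.36.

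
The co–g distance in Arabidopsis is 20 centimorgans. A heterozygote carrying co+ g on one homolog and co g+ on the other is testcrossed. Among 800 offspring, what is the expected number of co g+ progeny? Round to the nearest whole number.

A map distance of 20 centimorgans corresponds to a recombination frequency of 0.200.
The F1 is co+ g / co g+, so co g+ is a parental gamete class with expected frequency (1 − r)/2 = 0.800/2 = 0.4000.
Expected number = 0.4000 × 800 = 320.00 ≈ 320.

320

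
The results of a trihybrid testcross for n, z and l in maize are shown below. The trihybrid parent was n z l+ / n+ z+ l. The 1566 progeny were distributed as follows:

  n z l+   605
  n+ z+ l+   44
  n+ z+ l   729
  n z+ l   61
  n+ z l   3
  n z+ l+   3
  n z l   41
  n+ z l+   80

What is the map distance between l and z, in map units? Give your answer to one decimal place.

5.8 map units

The two rarest classes, n z+ l+ and n+ z l, are the double crossovers. Comparing them with the parentals, only the z allele has switched, so z is the middle locus and the order is n – z – l.
Crossovers in the z–l interval produce the single-crossover classes n z l and n+ z+ l+ (41 + 44 = 85) plus the double crossovers (6).
RF(z–l) = (85 + 6) / 1566 = 91/1566 = 0.0581 → 5.8 map units.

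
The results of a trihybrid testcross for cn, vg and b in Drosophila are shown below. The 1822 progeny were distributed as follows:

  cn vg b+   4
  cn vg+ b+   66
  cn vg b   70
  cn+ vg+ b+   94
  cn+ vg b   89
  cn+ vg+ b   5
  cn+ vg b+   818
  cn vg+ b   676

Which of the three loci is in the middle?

The two most frequent reciprocal classes, cn vg+ b and cn+ vg b+, are the parental types, so the F1 was cn vg+ b / cn+ vg b+.
The two rarest classes, cn+ vg+ b and cn vg b+, are the double crossovers. Comparing them with the parentals, only the cn allele has switched, so cn is the middle locus and the order is b – cn – vg.

cn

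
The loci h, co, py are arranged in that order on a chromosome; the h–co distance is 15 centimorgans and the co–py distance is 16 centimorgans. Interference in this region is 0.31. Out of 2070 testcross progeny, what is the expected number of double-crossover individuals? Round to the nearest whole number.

34

Map distances give recombination frequencies of 0.150 and 0.160 for the two intervals.
With interference 0.31 (so coincidence = 0.69), expected double-crossover frequency = 0.150 × 0.160 × 0.69 = 0.01656.
Expected number = 0.01656 × 2070 = 34.28 ≈ 34.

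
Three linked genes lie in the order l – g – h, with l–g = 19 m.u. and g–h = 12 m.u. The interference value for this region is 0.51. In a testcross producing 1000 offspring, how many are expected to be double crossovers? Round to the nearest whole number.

Map distances give recombination frequencies of 0.190 and 0.120 for the two intervals.
With interference 0.51 (so coincidence = 0.49), expected double-crossover frequency = 0.190 × 0.120 × 0.49 = 0.01117.
Expected number = 0.01117 × 1000 = 11.17 ≈ 11.

11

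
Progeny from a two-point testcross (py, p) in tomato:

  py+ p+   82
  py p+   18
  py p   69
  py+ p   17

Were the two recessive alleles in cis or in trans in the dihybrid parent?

The two most frequent classes are py+ p+ (82) and py p (69); these are the parental (non-recombinant) types.
So the F1 carried py+ p+ on one chromosome and py p on the other — the recessive alleles are on the same chromosome (cis / coupling).

cis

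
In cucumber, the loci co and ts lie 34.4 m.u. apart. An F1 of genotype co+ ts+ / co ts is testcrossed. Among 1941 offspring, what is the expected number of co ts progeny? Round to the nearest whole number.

637

A map distance of 34.4 m.u. corresponds to a recombination frequency of 0.344.
The F1 is co+ ts+ / co ts, so co ts is a parental gamete class with expected frequency (1 − r)/2 = 0.656/2 = 0.3280.
Expected number = 0.3280 × 1941 = 636.65 ≈ 637.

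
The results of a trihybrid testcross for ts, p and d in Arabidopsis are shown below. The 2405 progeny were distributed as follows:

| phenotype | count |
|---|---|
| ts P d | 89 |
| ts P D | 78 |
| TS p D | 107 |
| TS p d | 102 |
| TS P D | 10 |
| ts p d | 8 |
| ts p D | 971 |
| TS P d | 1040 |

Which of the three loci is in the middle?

d

The two most frequent reciprocal classes, TS P d and ts p D, are the parental types, so the F1 was TS P d / ts p D.
The two rarest classes, TS P D and ts p d, are the double crossovers. Comparing them with the parentals, only the d allele has switched, so d is the middle locus and the order is p – d – ts.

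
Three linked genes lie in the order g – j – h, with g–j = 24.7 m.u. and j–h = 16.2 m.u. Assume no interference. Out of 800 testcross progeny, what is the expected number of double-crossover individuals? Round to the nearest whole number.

Map distances give recombination frequencies of 0.247 and 0.162 for the two intervals.
With no interference, expected double-crossover frequency = 0.247 × 0.162 = 0.04001.
Expected number = 0.04001 × 800 = 32.01 ≈ 32.

32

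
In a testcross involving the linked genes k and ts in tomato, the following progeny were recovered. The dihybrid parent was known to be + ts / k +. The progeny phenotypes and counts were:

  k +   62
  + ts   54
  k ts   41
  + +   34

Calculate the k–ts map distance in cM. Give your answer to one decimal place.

The recombinant classes are + + and k ts: 34 + 41 = 75.
Recombination frequency = 75/191 = 0.3927 ≈ 39.3%, i.e. 39.3 cM.

39.3 cM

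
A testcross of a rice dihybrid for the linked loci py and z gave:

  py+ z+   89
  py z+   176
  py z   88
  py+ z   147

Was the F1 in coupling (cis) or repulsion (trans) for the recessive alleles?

trans

The two most frequent classes are py+ z (147) and py z+ (176); these are the parental (non-recombinant) types.
So the F1 carried py+ z on one chromosome and py z+ on the other — the recessive alleles are on opposite chromosomes (trans / repulsion).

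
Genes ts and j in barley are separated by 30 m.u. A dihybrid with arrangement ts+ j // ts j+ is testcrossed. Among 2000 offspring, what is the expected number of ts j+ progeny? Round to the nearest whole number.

A map distance of 30 m.u. corresponds to a recombination frequency of 0.300.
The F1 is ts+ j / ts j+, so ts j+ is a parental gamete class with expected frequency (1 − r)/2 = 0.700/2 = 0.3500.
Expected number = 0.3500 × 2000 = 700.00 ≈ 700.

700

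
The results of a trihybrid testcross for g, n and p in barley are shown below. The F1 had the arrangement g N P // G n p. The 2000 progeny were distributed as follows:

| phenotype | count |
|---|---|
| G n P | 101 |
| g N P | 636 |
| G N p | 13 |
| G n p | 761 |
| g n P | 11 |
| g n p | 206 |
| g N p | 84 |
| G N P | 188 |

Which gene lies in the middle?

The two rarest classes, g n P and G N p, are the double crossovers. Comparing them with the parentals, only the n allele has switched, so n is the middle locus and the order is g – n – p.

n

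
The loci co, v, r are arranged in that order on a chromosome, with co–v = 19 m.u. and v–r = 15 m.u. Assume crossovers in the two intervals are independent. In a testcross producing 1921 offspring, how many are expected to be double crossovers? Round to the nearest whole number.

Map distances give recombination frequencies of 0.190 and 0.150 for the two intervals.
With no interference, expected double-crossover frequency = 0.190 × 0.150 = 0.02850.
Expected number = 0.02850 × 1921 = 54.75 ≈ 55.

55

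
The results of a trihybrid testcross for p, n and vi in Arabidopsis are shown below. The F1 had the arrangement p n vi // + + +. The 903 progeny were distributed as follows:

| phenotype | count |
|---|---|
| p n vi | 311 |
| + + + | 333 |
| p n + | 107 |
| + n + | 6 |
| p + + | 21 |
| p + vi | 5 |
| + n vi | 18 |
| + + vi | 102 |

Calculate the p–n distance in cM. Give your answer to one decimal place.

The two rarest classes, p + vi and + n +, are the double crossovers. Comparing them with the parentals, only the n allele has switched, so n is the middle locus and the order is vi – n – p.
Crossovers in the n–p interval produce the single-crossover classes + n vi and p + + (18 + 21 = 39) plus the double crossovers (11).
RF(n–p) = (39 + 11) / 903 = 50/903 = 0.0554 → 5.5 cM.

5.5 cM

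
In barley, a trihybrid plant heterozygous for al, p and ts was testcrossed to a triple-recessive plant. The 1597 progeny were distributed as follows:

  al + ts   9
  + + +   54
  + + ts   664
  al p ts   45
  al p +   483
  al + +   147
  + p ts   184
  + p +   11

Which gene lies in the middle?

The two most frequent reciprocal classes, al p + and + + ts, are the parental types, so the F1 was al p + / + + ts.
The two rarest classes, + p + and al + ts, are the double crossovers. Comparing them with the parentals, only the al allele has switched, so al is the middle locus and the order is p – al – ts.

al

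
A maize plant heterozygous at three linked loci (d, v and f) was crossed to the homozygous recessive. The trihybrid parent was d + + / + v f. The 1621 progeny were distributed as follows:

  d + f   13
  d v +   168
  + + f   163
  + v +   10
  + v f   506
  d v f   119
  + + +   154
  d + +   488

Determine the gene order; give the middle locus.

The two rarest classes, d + f and + v +, are the double crossovers. Comparing them with the parentals, only the f allele has switched, so f is the middle locus and the order is d – f – v.

f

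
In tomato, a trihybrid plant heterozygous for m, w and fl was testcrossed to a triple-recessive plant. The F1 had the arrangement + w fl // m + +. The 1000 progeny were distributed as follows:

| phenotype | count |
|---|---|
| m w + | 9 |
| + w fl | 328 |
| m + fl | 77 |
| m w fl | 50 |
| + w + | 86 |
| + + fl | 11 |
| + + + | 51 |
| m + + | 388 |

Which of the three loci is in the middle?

The two rarest classes, + + fl and m w +, are the double crossovers. Comparing them with the parentals, only the w allele has switched, so w is the middle locus and the order is m – w – fl.

w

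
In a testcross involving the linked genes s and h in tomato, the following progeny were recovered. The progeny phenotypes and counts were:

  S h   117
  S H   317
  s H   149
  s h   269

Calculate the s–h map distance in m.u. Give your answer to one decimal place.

31.2 m.u.

The two most frequent classes, S H (317) and s h (269), are the parental types, so the F1 was S H / s h.
The recombinant classes are S h and s H: 117 + 149 = 266.
Recombination frequency = 266/852 = 0.3122 ≈ 31.2%, i.e. 31.2 m.u.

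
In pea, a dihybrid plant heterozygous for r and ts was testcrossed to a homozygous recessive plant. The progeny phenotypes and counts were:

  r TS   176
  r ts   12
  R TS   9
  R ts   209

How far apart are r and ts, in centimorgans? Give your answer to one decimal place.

The two most frequent classes, R ts (209) and r TS (176), are the parental types, so the F1 was R ts / r TS.
The recombinant classes are R TS and r ts: 9 + 12 = 21.
Recombination frequency = 21/406 = 0.0517 ≈ 5.2%, i.e. 5.2 centimorgans.

5.2 centimorgans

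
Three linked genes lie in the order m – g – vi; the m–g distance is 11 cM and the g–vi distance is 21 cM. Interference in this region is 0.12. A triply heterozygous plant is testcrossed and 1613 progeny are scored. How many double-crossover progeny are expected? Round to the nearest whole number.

Map distances give recombination frequencies of 0.110 and 0.210 for the two intervals.
With interference 0.12 (so coincidence = 0.88), expected double-crossover frequency = 0.110 × 0.210 × 0.88 = 0.02033.
Expected number = 0.02033 × 1613 = 32.79 ≈ 33.

33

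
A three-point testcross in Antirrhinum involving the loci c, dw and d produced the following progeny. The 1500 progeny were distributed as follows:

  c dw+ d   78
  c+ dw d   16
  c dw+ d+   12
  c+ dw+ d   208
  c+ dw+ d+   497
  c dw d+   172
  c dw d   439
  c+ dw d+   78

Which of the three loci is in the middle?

c

The two most frequent reciprocal classes, c+ dw+ d+ and c dw d, are the parental types, so the F1 was c+ dw+ d+ / c dw d.
The two rarest classes, c dw+ d+ and c+ dw d, are the double crossovers. Comparing them with the parentals, only the c allele has switched, so c is the middle locus and the order is d – c – dw.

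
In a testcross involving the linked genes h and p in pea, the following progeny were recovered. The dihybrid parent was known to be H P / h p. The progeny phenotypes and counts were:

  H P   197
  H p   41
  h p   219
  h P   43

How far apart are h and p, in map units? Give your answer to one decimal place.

The recombinant classes are H p and h P: 41 + 43 = 84.
Recombination frequency = 84/500 = 0.1680 ≈ 16.8%, i.e. 16.8 map units.

16.8 map units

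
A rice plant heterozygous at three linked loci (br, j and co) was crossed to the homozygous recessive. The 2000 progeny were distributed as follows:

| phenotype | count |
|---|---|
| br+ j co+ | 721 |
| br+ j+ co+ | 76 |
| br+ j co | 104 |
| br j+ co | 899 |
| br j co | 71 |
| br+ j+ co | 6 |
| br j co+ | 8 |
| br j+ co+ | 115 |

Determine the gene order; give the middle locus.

br

The two most frequent reciprocal classes, br j+ co and br+ j co+, are the parental types, so the F1 was br j+ co / br+ j co+.
The two rarest classes, br+ j+ co and br j co+, are the double crossovers. Comparing them with the parentals, only the br allele has switched, so br is the middle locus and the order is j – br – co.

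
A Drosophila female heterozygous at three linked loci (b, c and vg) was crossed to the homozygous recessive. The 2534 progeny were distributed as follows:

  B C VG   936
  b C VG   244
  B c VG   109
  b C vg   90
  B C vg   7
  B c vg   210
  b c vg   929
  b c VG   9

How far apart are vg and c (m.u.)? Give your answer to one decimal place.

8.5 m.u.

The two most frequent reciprocal classes, B C VG and b c vg, are the parental types, so the F1 was B C VG / b c vg.
The two rarest classes, B C vg and b c VG, are the double crossovers. Comparing them with the parentals, only the vg allele has switched, so vg is the middle locus and the order is c – vg – b.
Crossovers in the c–vg interval produce the single-crossover classes B c VG and b C vg (109 + 90 = 199) plus the double crossovers (16).
RF(c–vg) = (199 + 16) / 2534 = 215/2534 = 0.0848 → 8.5 m.u.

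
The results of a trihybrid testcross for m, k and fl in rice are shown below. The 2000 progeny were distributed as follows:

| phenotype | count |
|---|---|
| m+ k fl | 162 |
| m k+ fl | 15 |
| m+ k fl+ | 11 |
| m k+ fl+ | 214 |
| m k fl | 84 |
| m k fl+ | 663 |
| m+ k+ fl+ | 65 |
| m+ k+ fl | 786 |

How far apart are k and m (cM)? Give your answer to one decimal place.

The two most frequent reciprocal classes, m+ k+ fl and m k fl+, are the parental types, so the F1 was m+ k+ fl / m k fl+.
The two rarest classes, m k+ fl and m+ k fl+, are the double crossovers. Comparing them with the parentals, only the m allele has switched, so m is the middle locus and the order is fl – m – k.
Crossovers in the m–k interval produce the single-crossover classes m+ k fl and m k+ fl+ (162 + 214 = 376) plus the double crossovers (26).
RF(m–k) = (376 + 26) / 2000 = 402/2000 = 0.2010 → 20.1 cM.

20.1 cM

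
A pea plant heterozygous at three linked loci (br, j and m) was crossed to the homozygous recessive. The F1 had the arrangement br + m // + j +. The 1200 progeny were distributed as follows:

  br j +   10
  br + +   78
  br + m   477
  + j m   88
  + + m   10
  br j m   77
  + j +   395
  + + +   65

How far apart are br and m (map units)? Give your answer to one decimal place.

15.5 map units

The two rarest classes, + + m and br j +, are the double crossovers. Comparing them with the parentals, only the br allele has switched, so br is the middle locus and the order is j – br – m.
Crossovers in the br–m interval produce the single-crossover classes br + + and + j m (78 + 88 = 166) plus the double crossovers (20).
RF(br–m) = (166 + 20) / 1200 = 186/1200 = 0.1550 → 15.5 map units.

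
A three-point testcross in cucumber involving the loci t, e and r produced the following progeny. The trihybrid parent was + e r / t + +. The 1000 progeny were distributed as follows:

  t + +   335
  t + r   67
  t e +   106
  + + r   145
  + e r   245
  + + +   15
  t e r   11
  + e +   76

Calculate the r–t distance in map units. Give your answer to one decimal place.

16.9 map units

The two rarest classes, t e r and + + +, are the double crossovers. Comparing them with the parentals, only the t allele has switched, so t is the middle locus and the order is e – t – r.
Crossovers in the t–r interval produce the single-crossover classes + e + and t + r (76 + 67 = 143) plus the double crossovers (26).
RF(t–r) = (143 + 26) / 1000 = 169/1000 = 0.1690 → 16.9 map units.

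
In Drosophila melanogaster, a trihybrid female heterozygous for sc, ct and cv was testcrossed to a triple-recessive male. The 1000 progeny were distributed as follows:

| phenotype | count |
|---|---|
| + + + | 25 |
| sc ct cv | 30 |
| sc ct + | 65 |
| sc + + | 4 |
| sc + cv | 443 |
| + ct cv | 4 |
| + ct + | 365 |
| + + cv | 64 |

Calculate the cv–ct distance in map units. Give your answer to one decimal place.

The two most frequent reciprocal classes, + ct + and sc + cv, are the parental types, so the F1 was + ct + / sc + cv.
The two rarest classes, + ct cv and sc + +, are the double crossovers. Comparing them with the parentals, only the cv allele has switched, so cv is the middle locus and the order is ct – cv – sc.
Crossovers in the ct–cv interval produce the single-crossover classes + + + and sc ct cv (25 + 30 = 55) plus the double crossovers (8).
RF(ct–cv) = (55 + 8) / 1000 = 63/1000 = 0.0630 → 6.3 map units.

6.3 map units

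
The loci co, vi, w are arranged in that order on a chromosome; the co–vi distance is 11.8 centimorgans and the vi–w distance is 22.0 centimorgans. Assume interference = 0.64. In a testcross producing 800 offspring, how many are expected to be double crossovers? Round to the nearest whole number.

7

Map distances give recombination frequencies of 0.118 and 0.220 for the two intervals.
With interference 0.64 (so coincidence = 0.36), expected double-crossover frequency = 0.118 × 0.220 × 0.36 = 0.00935.
Expected number = 0.00935 × 800 = 7.48 ≈ 7.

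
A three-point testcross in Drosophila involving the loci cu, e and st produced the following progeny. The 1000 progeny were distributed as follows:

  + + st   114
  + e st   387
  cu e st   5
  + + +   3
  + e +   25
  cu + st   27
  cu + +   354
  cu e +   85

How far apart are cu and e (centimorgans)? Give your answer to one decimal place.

20.7 centimorgans

The two most frequent reciprocal classes, + e st and cu + +, are the parental types, so the F1 was + e st / cu + +.
The two rarest classes, cu e st and + + +, are the double crossovers. Comparing them with the parentals, only the cu allele has switched, so cu is the middle locus and the order is st – cu – e.
Crossovers in the cu–e interval produce the single-crossover classes + + st and cu e + (114 + 85 = 199) plus the double crossovers (8).
RF(cu–e) = (199 + 8) / 1000 = 207/1000 = 0.2070 → 20.7 centimorgans.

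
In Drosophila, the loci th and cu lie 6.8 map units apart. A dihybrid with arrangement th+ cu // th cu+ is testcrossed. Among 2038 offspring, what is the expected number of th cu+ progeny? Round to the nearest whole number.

950

A map distance of 6.8 map units corresponds to a recombination frequency of 0.068.
The F1 is th+ cu / th cu+, so th cu+ is a parental gamete class with expected frequency (1 − r)/2 = 0.932/2 = 0.4660.
Expected number = 0.4660 × 2038 = 949.71 ≈ 950.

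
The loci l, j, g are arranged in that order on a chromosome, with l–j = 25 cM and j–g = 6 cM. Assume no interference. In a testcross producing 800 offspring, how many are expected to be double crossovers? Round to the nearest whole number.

Map distances give recombination frequencies of 0.250 and 0.060 for the two intervals.
With no interference, expected double-crossover frequency = 0.250 × 0.060 = 0.01500.
Expected number = 0.01500 × 800 = 12.00 ≈ 12.

12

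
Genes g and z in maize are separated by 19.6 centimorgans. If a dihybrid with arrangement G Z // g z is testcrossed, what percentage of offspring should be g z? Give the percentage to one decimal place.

A map distance of 19.6 centimorgans corresponds to a recombination frequency of 0.196.
The F1 is G Z / g z, so g z is a parental gamete class with expected frequency (1 − r)/2 = 0.804/2 = 0.4020.
That is 0.4020 = 40.2% of the progeny.

40.2%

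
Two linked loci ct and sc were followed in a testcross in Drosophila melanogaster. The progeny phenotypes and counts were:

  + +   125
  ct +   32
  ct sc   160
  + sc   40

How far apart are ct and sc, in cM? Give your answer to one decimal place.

20.2 cM

The two most frequent classes, + + (125) and ct sc (160), are the parental types, so the F1 was + + / ct sc.
The recombinant classes are + sc and ct +: 40 + 32 = 72.
Recombination frequency = 72/357 = 0.2017 ≈ 20.2%, i.e. 20.2 cM.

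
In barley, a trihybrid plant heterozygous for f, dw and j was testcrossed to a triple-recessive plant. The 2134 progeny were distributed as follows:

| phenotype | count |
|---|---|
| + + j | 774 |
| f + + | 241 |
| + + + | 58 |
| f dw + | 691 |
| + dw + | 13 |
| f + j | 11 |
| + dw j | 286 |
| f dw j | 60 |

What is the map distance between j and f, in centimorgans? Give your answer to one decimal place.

6.7 centimorgans

The two most frequent reciprocal classes, + + j and f dw +, are the parental types, so the F1 was + + j / f dw +.
The two rarest classes, f + j and + dw +, are the double crossovers. Comparing them with the parentals, only the f allele has switched, so f is the middle locus and the order is j – f – dw.
Crossovers in the j–f interval produce the single-crossover classes + + + and f dw j (58 + 60 = 118) plus the double crossovers (24).
RF(j–f) = (118 + 24) / 2134 = 142/2134 = 0.0665 → 6.7 centimorgans.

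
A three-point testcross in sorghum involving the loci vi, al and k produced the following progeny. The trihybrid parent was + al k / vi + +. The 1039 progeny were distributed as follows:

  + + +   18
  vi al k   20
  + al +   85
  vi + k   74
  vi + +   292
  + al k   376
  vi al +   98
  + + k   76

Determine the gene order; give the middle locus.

vi

The two rarest classes, vi al k and + + +, are the double crossovers. Comparing them with the parentals, only the vi allele has switched, so vi is the middle locus and the order is k – vi – al.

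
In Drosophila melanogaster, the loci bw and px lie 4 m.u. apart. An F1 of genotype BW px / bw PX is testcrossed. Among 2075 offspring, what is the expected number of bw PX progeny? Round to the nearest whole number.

A map distance of 4 m.u. corresponds to a recombination frequency of 0.040.
The F1 is BW px / bw PX, so bw PX is a parental gamete class with expected frequency (1 − r)/2 = 0.960/2 = 0.4800.
Expected number = 0.4800 × 2075 = 996.00 ≈ 996.

996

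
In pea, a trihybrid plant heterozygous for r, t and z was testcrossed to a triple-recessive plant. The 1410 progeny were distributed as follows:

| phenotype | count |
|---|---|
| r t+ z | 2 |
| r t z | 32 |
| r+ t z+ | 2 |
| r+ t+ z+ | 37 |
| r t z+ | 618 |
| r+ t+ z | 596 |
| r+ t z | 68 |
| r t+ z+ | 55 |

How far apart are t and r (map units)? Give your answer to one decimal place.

The two most frequent reciprocal classes, r+ t+ z and r t z+, are the parental types, so the F1 was r+ t+ z / r t z+.
The two rarest classes, r t+ z and r+ t z+, are the double crossovers. Comparing them with the parentals, only the r allele has switched, so r is the middle locus and the order is z – r – t.
Crossovers in the r–t interval produce the single-crossover classes r+ t z and r t+ z+ (68 + 55 = 123) plus the double crossovers (4).
RF(r–t) = (123 + 4) / 1410 = 127/1410 = 0.0901 → 9.0 map units.

9.0 map units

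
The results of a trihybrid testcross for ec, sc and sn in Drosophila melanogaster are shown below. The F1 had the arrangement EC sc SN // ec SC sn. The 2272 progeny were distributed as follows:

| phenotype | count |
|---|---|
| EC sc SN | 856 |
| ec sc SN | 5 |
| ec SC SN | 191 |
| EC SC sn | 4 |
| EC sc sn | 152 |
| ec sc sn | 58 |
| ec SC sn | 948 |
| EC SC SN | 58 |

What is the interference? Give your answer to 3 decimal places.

The two rarest classes, ec sc SN and EC SC sn, are the double crossovers. Comparing them with the parentals, only the ec allele has switched, so ec is the middle locus and the order is sc – ec – sn.
sc–ec: (116 + 9)/2272 = 0.0550; ec–sn: (343 + 9)/2272 = 0.1549.
Expected DCO frequency = 0.0550 × 0.1549 ≈ 0.00852; observed = 9/2272 ≈ 0.00396.
Coefficient of coincidence = 0.00396/0.00852 ≈ 0.465; interference = 1 − 0.465 = 0.535.

0.535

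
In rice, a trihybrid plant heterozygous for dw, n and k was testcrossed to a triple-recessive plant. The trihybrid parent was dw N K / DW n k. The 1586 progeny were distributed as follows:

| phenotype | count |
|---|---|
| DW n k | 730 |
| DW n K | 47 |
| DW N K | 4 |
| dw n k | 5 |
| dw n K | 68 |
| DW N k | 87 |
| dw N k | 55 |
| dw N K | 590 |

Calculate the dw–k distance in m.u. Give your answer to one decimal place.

7.0 m.u.

The two rarest classes, DW N K and dw n k, are the double crossovers. Comparing them with the parentals, only the dw allele has switched, so dw is the middle locus and the order is k – dw – n.
Crossovers in the k–dw interval produce the single-crossover classes dw N k and DW n K (55 + 47 = 102) plus the double crossovers (9).
RF(k–dw) = (102 + 9) / 1586 = 111/1586 = 0.0700 → 7.0 m.u.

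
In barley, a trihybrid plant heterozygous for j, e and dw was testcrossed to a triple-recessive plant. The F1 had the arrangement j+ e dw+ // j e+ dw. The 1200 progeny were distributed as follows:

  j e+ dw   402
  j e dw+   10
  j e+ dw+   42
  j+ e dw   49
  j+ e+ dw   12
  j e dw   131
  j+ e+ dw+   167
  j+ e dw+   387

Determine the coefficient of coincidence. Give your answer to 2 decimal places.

0.73

The two rarest classes, j e dw+ and j+ e+ dw, are the double crossovers. Comparing them with the parentals, only the j allele has switched, so j is the middle locus and the order is dw – j – e.
dw–j: (91 + 22)/1200 = 0.0942; j–e: (298 + 22)/1200 = 0.2667.
Expected DCO frequency = 0.0942 × 0.2667 ≈ 0.02512; observed = 22/1200 ≈ 0.01833.
Coefficient of coincidence = 0.01833/0.02512 ≈ 0.73.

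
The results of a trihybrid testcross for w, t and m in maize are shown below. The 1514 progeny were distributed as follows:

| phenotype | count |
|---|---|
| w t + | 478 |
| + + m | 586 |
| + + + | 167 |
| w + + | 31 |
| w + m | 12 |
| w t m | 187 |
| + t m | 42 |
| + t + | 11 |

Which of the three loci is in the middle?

The two most frequent reciprocal classes, + + m and w t +, are the parental types, so the F1 was + + m / w t +.
The two rarest classes, w + m and + t +, are the double crossovers. Comparing them with the parentals, only the w allele has switched, so w is the middle locus and the order is m – w – t.

w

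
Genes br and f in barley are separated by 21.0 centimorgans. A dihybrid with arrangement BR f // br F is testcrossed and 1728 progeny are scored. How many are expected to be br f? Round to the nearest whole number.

181

A map distance of 21.0 centimorgans corresponds to a recombination frequency of 0.210.
The F1 is BR f / br F, so br f is a recombinant gamete class with expected frequency r/2 = 0.210/2 = 0.1050.
Expected number = 0.1050 × 1728 = 181.44 ≈ 181.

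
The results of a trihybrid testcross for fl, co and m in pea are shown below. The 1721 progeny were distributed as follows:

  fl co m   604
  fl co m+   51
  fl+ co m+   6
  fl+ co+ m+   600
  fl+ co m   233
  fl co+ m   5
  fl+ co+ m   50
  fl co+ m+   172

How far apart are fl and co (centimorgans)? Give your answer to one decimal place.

The two most frequent reciprocal classes, fl co m and fl+ co+ m+, are the parental types, so the F1 was fl co m / fl+ co+ m+.
The two rarest classes, fl co+ m and fl+ co m+, are the double crossovers. Comparing them with the parentals, only the co allele has switched, so co is the middle locus and the order is fl – co – m.
Crossovers in the fl–co interval produce the single-crossover classes fl+ co m and fl co+ m+ (233 + 172 = 405) plus the double crossovers (11).
RF(fl–co) = (405 + 11) / 1721 = 416/1721 = 0.2417 → 24.2 centimorgans.

24.2 centimorgans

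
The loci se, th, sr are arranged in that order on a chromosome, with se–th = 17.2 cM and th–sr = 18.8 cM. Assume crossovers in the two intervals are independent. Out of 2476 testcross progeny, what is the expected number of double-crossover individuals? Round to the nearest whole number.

80

Map distances give recombination frequencies of 0.172 and 0.188 for the two intervals.
With no interference, expected double-crossover frequency = 0.172 × 0.188 = 0.03234.
Expected number = 0.03234 × 2476 = 80.06 ≈ 80.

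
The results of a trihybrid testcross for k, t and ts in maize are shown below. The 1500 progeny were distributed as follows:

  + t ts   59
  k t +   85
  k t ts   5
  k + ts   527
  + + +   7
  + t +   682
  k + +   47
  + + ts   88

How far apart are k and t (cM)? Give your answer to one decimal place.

12.3 cM

The two most frequent reciprocal classes, k + ts and + t +, are the parental types, so the F1 was k + ts / + t +.
The two rarest classes, k t ts and + + +, are the double crossovers. Comparing them with the parentals, only the t allele has switched, so t is the middle locus and the order is k – t – ts.
Crossovers in the k–t interval produce the single-crossover classes + + ts and k t + (88 + 85 = 173) plus the double crossovers (12).
RF(k–t) = (173 + 12) / 1500 = 185/1500 = 0.1233 → 12.3 cM.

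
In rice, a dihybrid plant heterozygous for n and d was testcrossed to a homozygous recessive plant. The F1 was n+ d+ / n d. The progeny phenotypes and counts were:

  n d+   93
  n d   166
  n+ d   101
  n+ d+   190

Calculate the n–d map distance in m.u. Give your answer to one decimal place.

The recombinant classes are n+ d and n d+: 101 + 93 = 194.
Recombination frequency = 194/550 = 0.3527 ≈ 35.3%, i.e. 35.3 m.u.

35.3 m.u.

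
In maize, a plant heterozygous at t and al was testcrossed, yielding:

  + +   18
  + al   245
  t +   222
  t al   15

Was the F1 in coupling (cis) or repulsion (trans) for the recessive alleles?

The two most frequent classes are + al (245) and t + (222); these are the parental (non-recombinant) types.
So the F1 carried + al on one chromosome and t + on the other — the recessive alleles are on opposite chromosomes (trans / repulsion).

trans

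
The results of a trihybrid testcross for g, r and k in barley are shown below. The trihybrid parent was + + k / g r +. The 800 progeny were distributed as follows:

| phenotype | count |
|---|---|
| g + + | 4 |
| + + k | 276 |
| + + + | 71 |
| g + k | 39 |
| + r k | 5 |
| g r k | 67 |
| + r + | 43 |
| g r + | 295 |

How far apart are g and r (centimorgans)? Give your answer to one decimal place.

The two rarest classes, + r k and g + +, are the double crossovers. Comparing them with the parentals, only the r allele has switched, so r is the middle locus and the order is k – r – g.
Crossovers in the r–g interval produce the single-crossover classes g + k and + r + (39 + 43 = 82) plus the double crossovers (9).
RF(r–g) = (82 + 9) / 800 = 91/800 = 0.1138 → 11.4 centimorgans.

11.4 centimorgans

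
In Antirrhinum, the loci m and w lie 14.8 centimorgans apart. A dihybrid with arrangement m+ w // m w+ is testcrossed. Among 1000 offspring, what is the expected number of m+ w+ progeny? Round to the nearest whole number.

74

A map distance of 14.8 centimorgans corresponds to a recombination frequency of 0.148.
The F1 is m+ w / m w+, so m+ w+ is a recombinant gamete class with expected frequency r/2 = 0.148/2 = 0.0740.
Expected number = 0.0740 × 1000 = 74.00 ≈ 74.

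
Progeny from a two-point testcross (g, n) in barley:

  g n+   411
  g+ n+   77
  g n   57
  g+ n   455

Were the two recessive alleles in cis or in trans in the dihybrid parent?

The two most frequent classes are g+ n (455) and g n+ (411); these are the parental (non-recombinant) types.
So the F1 carried g+ n on one chromosome and g n+ on the other — the recessive alleles are on opposite chromosomes (trans / repulsion).

trans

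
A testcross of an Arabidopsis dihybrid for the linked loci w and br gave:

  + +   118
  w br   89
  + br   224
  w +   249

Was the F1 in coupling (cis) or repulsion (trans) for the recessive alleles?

The two most frequent classes are + br (224) and w + (249); these are the parental (non-recombinant) types.
So the F1 carried + br on one chromosome and w + on the other — the recessive alleles are on opposite chromosomes (trans / repulsion).

trans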